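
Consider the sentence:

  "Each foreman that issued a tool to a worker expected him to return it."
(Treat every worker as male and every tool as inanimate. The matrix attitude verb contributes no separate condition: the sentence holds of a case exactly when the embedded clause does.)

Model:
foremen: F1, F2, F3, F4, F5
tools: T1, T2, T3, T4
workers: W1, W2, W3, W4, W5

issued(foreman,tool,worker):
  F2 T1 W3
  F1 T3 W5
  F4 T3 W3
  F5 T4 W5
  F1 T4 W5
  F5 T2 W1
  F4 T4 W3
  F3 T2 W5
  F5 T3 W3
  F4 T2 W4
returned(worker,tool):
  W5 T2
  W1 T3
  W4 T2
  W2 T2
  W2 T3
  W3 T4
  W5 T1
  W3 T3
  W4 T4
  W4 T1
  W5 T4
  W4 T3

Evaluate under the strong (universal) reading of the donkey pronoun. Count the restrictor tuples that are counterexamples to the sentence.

3

"him" takes "a worker" as antecedent and "it" takes "a tool"; both are donkey pronouns co-varying with the restrictor.
Strong reading: for every (f,t,w) with issued(f,t,w), returned(w,t).
Restrictor triples: (F1,T3,W5)→returned(W5,T3) ✗  (F1,T4,W5)→returned(W5,T4) ✓  (F2,T1,W3)→returned(W3,T1) ✗  (F3,T2,W5)→returned(W5,T2) ✓  (F4,T2,W4)→returned(W4,T2) ✓  (F4,T3,W3)→returned(W3,T3) ✓  (F4,T4,W3)→returned(W3,T4) ✓  (F5,T2,W1)→returned(W1,T2) ✗  (F5,T3,W3)→returned(W3,T3) ✓  (F5,T4,W5)→returned(W5,T4) ✓
Counterexamples (restrictor triples failing the scope): 3.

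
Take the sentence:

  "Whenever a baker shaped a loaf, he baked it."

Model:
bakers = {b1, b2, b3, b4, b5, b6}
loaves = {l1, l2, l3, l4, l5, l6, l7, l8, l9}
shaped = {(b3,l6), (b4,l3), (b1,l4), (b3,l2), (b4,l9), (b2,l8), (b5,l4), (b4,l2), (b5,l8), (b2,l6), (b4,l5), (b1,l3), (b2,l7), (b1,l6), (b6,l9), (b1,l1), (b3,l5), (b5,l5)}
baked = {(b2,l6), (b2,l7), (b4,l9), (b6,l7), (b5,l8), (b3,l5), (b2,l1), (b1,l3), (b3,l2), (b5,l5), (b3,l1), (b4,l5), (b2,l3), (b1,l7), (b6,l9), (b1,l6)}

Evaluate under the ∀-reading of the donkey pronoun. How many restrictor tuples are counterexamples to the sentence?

"it" takes "a loaf" as antecedent — a donkey pronoun bound across the clause boundary.
Strong reading: for every (b,l) with shaped(b,l), baked(b,l).
Restrictor pairs: (b1,l1) ✗  (b1,l3) ✓  (b1,l4) ✗  (b1,l6) ✓  (b2,l6) ✓  (b2,l7) ✓  (b2,l8) ✗  (b3,l2) ✓  (b3,l5) ✓  (b3,l6) ✗  (b4,l2) ✗  (b4,l3) ✗  (b4,l5) ✓  (b4,l9) ✓  (b5,l4) ✗  (b5,l5) ✓  (b5,l8) ✓  (b6,l9) ✓
Counterexamples (restrictor pairs failing the scope): 7.

7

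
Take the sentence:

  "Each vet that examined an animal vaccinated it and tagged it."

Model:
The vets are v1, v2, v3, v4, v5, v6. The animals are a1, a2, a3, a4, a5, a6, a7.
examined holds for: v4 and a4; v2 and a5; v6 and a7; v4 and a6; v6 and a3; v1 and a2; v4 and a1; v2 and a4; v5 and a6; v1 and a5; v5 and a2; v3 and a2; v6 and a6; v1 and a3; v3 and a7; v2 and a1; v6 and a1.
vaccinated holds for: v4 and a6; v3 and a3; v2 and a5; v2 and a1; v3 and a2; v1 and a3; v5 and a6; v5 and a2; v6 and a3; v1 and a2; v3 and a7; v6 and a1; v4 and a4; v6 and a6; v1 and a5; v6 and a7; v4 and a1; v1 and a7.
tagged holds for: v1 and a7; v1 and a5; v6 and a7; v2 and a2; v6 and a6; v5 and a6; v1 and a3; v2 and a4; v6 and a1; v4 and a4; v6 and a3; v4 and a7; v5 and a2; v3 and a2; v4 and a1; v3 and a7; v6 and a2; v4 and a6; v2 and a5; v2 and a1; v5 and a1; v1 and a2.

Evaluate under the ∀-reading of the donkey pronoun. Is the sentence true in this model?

"it" takes "an animal" as antecedent — a donkey pronoun bound across the clause boundary.
Strong reading: for every (v,a) with examined(v,a), vaccinated(v,a) ∧ tagged(v,a).
Restrictor pairs: (v1,a2) ✓  (v1,a3) ✓  (v1,a5) ✓  (v2,a1) ✓  (v2,a4) ✗  (v2,a5) ✓  (v3,a2) ✓  (v3,a7) ✓  (v4,a1) ✓  (v4,a4) ✓  (v4,a6) ✓  (v5,a2) ✓  (v5,a6) ✓  (v6,a1) ✓  (v6,a3) ✓  (v6,a6) ✓  (v6,a7) ✓
Counterexample: (v2,a4) is in examined but fails the scope.

False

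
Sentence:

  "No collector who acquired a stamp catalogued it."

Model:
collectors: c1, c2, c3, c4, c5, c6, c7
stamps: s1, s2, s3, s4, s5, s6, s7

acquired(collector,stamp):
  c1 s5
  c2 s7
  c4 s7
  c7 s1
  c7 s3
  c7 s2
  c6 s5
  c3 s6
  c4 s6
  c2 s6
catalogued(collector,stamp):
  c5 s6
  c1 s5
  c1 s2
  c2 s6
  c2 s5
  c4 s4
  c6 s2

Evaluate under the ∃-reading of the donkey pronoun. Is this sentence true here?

False

"it" takes "a stamp" as antecedent — a donkey pronoun bound across the clause boundary.
Truth condition: for no (c,s) with acquired(c,s) does catalogued(c,s) hold.
Restrictor pairs — does the scope hold? (c1,s5):holds  (c2,s6):holds  (c2,s7):fails  (c3,s6):fails  (c4,s6):fails  (c4,s7):fails  (c6,s5):fails  (c7,s1):fails  (c7,s2):fails  (c7,s3):fails
Scope holds for 2 pair(s), so the sentence is false.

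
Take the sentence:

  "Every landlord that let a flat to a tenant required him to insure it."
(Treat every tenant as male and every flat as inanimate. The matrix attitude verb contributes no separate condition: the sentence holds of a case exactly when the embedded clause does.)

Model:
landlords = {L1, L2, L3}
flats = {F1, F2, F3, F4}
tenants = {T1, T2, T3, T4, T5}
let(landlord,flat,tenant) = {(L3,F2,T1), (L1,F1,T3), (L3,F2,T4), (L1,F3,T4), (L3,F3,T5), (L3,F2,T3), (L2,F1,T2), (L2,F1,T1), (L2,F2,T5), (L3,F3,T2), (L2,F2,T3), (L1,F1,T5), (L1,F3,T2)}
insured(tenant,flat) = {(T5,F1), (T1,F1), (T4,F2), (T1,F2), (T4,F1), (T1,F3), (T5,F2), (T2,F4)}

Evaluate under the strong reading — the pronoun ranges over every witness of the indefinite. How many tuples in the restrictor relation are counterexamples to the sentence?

"him" takes "a tenant" as antecedent and "it" takes "a flat"; both are donkey pronouns co-varying with the restrictor.
Strong reading: for every (l,f,t) with let(l,f,t), insured(t,f).
Restrictor triples: (L1,F1,T3)→insured(T3,F1) ✗  (L1,F1,T5)→insured(T5,F1) ✓  (L1,F3,T2)→insured(T2,F3) ✗  (L1,F3,T4)→insured(T4,F3) ✗  (L2,F1,T1)→insured(T1,F1) ✓  (L2,F1,T2)→insured(T2,F1) ✗  (L2,F2,T3)→insured(T3,F2) ✗  (L2,F2,T5)→insured(T5,F2) ✓  (L3,F2,T1)→insured(T1,F2) ✓  (L3,F2,T3)→insured(T3,F2) ✗  (L3,F2,T4)→insured(T4,F2) ✓  (L3,F3,T2)→insured(T2,F3) ✗  (L3,F3,T5)→insured(T5,F3) ✗
Counterexamples (restrictor triples failing the scope): 8.

8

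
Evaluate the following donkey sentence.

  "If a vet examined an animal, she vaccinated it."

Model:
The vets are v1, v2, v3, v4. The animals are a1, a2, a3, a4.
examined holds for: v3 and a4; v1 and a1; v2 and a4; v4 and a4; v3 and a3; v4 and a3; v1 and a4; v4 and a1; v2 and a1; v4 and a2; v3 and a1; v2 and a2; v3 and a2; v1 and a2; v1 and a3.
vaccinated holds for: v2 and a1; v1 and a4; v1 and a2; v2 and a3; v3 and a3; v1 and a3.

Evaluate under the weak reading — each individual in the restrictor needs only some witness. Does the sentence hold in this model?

False

"it" takes "an animal" as antecedent — a donkey pronoun bound across the clause boundary.
Weak reading: every vet v with some examined-animal has at least one examined-animal a such that vaccinated(v,a).
Per vet: v1:✓  v2:✓  v3:✓  v4:✗
v4 has no witness among its examined-animals.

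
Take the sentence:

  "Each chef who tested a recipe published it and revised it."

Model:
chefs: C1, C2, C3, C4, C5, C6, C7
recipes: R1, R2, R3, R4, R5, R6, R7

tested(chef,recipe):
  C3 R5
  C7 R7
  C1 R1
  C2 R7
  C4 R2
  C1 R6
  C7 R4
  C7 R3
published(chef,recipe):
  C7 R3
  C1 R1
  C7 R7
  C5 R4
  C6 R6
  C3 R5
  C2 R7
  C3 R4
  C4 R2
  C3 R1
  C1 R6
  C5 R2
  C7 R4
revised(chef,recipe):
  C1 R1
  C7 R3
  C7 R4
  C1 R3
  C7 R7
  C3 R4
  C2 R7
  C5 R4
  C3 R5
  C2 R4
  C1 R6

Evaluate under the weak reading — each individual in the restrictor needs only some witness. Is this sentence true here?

False

"it" takes "a recipe" as antecedent — a donkey pronoun bound across the clause boundary.
Weak reading: every chef c with some tested-recipe has at least one tested-recipe r such that published(c,r) ∧ revised(c,r).
Per chef: C1:✓  C2:✓  C3:✓  C4:✗  C7:✓
C4 has no witness among its tested-recipes.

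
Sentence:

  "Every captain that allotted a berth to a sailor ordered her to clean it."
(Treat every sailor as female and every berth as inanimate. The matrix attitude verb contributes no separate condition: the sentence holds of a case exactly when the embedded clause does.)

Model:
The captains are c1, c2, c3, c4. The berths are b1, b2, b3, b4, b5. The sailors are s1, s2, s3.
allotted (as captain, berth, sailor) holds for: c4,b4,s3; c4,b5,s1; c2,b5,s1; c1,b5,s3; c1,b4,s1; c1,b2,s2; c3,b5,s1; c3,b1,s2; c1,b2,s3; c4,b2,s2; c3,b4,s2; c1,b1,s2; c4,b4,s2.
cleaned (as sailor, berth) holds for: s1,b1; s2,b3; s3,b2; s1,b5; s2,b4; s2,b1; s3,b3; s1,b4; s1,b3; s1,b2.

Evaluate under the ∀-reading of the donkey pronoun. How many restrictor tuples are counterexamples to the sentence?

"her" takes "a sailor" as antecedent and "it" takes "a berth"; both are donkey pronouns co-varying with the restrictor.
Strong reading: for every (c,b,s) with allotted(c,b,s), cleaned(s,b).
Restrictor triples: (c1,b1,s2)→cleaned(s2,b1) ✓  (c1,b2,s2)→cleaned(s2,b2) ✗  (c1,b2,s3)→cleaned(s3,b2) ✓  (c1,b4,s1)→cleaned(s1,b4) ✓  (c1,b5,s3)→cleaned(s3,b5) ✗  (c2,b5,s1)→cleaned(s1,b5) ✓  (c3,b1,s2)→cleaned(s2,b1) ✓  (c3,b4,s2)→cleaned(s2,b4) ✓  (c3,b5,s1)→cleaned(s1,b5) ✓  (c4,b2,s2)→cleaned(s2,b2) ✗  (c4,b4,s2)→cleaned(s2,b4) ✓  (c4,b4,s3)→cleaned(s3,b4) ✗  (c4,b5,s1)→cleaned(s1,b5) ✓
Counterexamples (restrictor triples failing the scope): 4.

4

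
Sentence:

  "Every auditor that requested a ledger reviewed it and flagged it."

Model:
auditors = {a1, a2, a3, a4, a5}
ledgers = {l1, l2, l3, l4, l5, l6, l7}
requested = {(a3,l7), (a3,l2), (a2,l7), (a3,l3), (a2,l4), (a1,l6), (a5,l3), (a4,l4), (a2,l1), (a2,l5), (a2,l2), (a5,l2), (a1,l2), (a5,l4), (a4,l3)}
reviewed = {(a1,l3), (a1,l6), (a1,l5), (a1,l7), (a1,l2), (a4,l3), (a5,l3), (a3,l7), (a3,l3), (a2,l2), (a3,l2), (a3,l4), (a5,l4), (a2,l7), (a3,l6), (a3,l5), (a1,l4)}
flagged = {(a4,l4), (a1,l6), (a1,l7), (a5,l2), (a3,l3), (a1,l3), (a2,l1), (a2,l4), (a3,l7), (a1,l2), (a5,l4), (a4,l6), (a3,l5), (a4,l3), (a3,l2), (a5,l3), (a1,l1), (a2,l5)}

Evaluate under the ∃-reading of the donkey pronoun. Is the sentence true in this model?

"it" takes "a ledger" as antecedent — a donkey pronoun bound across the clause boundary.
Weak reading: every auditor a with some requested-ledger has at least one requested-ledger l such that reviewed(a,l) ∧ flagged(a,l).
Per auditor: a1:✓  a2:✗  a3:✓  a4:✓  a5:✓
a2 has no witness among its requested-ledgers.

False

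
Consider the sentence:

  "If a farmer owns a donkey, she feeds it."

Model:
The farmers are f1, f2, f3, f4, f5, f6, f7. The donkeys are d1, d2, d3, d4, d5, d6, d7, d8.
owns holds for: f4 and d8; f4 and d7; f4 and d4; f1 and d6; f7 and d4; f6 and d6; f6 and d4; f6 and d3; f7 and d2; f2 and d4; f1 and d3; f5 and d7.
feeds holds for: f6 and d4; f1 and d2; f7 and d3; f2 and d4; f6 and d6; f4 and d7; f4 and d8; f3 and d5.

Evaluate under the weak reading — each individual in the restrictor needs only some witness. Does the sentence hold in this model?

"it" takes "a donkey" as antecedent — a donkey pronoun bound across the clause boundary.
Weak reading: every farmer f with some owns-donkey has at least one owns-donkey d such that feeds(f,d).
Per farmer: f1:✗  f2:✓  f4:✓  f5:✗  f6:✓  f7:✗
f1 has no witness among its owns-donkeys.

False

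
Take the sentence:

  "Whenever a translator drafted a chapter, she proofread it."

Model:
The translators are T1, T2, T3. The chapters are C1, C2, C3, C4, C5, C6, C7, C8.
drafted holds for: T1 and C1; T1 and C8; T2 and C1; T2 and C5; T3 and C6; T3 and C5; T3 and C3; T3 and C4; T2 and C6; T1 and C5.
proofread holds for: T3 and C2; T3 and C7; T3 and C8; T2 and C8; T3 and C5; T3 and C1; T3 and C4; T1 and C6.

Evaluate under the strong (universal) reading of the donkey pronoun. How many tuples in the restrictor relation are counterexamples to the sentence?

8

"it" takes "a chapter" as antecedent — a donkey pronoun bound across the clause boundary.
Strong reading: for every (t,c) with drafted(t,c), proofread(t,c).
Restrictor pairs: (T1,C1) ✗  (T1,C5) ✗  (T1,C8) ✗  (T2,C1) ✗  (T2,C5) ✗  (T2,C6) ✗  (T3,C3) ✗  (T3,C4) ✓  (T3,C5) ✓  (T3,C6) ✗
Counterexamples (restrictor pairs failing the scope): 8.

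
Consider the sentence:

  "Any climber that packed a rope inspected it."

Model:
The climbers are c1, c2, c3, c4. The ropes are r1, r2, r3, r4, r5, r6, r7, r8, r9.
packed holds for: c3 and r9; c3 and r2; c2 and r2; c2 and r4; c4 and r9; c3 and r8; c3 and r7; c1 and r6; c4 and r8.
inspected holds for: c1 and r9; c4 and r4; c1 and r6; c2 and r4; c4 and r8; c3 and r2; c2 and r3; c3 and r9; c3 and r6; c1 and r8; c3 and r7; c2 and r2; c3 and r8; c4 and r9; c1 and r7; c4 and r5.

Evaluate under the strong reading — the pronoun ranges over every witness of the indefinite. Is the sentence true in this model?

"it" takes "a rope" as antecedent — a donkey pronoun bound across the clause boundary.
Strong reading: for every (c,r) with packed(c,r), inspected(c,r).
Restrictor pairs: (c1,r6) ✓  (c2,r2) ✓  (c2,r4) ✓  (c3,r2) ✓  (c3,r7) ✓  (c3,r8) ✓  (c3,r9) ✓  (c4,r8) ✓  (c4,r9) ✓
Every restrictor pair satisfies the scope.

True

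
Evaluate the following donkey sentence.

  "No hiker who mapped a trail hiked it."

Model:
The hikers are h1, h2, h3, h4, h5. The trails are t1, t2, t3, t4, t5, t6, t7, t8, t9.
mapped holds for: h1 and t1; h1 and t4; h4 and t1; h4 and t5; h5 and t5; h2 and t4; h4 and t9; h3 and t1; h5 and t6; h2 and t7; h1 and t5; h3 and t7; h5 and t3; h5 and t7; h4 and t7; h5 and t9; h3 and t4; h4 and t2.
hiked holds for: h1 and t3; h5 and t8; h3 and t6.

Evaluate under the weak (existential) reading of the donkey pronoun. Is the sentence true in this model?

True

"it" takes "a trail" as antecedent — a donkey pronoun bound across the clause boundary.
Truth condition: for no (h,t) with mapped(h,t) does hiked(h,t) hold.
Restrictor pairs — does the scope hold? (h1,t1):fails  (h1,t4):fails  (h1,t5):fails  (h2,t4):fails  (h2,t7):fails  (h3,t1):fails  (h3,t4):fails  (h3,t7):fails  (h4,t1):fails  (h4,t2):fails  (h4,t5):fails  (h4,t7):fails  (h4,t9):fails  (h5,t3):fails  (h5,t5):fails  (h5,t6):fails  (h5,t7):fails  (h5,t9):fails
Scope holds for no restrictor pair, so the sentence is true.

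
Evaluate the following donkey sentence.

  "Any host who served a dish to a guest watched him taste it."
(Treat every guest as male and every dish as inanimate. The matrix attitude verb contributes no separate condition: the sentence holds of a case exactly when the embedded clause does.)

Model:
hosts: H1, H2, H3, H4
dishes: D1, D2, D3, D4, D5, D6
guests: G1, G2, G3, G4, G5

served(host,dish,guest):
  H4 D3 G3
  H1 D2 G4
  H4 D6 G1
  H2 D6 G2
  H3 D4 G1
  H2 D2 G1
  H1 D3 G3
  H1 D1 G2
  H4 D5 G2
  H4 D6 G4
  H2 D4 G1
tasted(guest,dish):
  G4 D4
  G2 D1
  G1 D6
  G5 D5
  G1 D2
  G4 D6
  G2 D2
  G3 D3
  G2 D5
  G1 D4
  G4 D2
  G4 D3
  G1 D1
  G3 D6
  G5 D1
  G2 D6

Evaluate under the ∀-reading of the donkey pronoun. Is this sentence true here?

True

"him" takes "a guest" as antecedent and "it" takes "a dish"; both are donkey pronouns co-varying with the restrictor.
Strong reading: for every (h,d,g) with served(h,d,g), tasted(g,d).
Restrictor triples: (H1,D1,G2)→tasted(G2,D1) ✓  (H1,D2,G4)→tasted(G4,D2) ✓  (H1,D3,G3)→tasted(G3,D3) ✓  (H2,D2,G1)→tasted(G1,D2) ✓  (H2,D4,G1)→tasted(G1,D4) ✓  (H2,D6,G2)→tasted(G2,D6) ✓  (H3,D4,G1)→tasted(G1,D4) ✓  (H4,D3,G3)→tasted(G3,D3) ✓  (H4,D5,G2)→tasted(G2,D5) ✓  (H4,D6,G1)→tasted(G1,D6) ✓  (H4,D6,G4)→tasted(G4,D6) ✓
Every restrictor triple satisfies the scope.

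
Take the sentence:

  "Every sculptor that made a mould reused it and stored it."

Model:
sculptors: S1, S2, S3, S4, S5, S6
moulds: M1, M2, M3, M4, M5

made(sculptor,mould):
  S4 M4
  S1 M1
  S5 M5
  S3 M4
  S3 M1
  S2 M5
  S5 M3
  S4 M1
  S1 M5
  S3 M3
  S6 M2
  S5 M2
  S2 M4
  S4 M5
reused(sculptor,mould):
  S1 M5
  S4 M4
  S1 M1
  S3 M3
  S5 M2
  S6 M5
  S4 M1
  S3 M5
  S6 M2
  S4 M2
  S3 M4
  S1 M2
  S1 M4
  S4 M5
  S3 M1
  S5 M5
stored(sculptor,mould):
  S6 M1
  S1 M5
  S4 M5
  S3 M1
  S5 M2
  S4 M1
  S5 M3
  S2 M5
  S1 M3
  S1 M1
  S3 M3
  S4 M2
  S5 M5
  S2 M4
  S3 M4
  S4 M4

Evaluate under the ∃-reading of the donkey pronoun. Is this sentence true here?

"it" takes "a mould" as antecedent — a donkey pronoun bound across the clause boundary.
Weak reading: every sculptor s with some made-mould has at least one made-mould m such that reused(s,m) ∧ stored(s,m).
Per sculptor: S1:✓  S2:✗  S3:✓  S4:✓  S5:✓  S6:✗
S2 has no witness among its made-moulds.

False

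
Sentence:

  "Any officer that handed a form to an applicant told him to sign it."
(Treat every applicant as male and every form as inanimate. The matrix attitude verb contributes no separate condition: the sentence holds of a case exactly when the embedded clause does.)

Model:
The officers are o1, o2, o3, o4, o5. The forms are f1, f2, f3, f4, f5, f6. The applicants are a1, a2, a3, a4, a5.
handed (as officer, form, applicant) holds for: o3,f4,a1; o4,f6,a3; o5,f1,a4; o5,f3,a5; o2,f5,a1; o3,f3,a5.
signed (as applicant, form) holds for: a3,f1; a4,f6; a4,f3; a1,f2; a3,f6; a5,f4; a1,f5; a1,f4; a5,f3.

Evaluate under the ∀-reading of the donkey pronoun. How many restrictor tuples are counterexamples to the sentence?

1

"him" takes "an applicant" as antecedent and "it" takes "a form"; both are donkey pronouns co-varying with the restrictor.
Strong reading: for every (o,f,a) with handed(o,f,a), signed(a,f).
Restrictor triples: (o2,f5,a1)→signed(a1,f5) ✓  (o3,f3,a5)→signed(a5,f3) ✓  (o3,f4,a1)→signed(a1,f4) ✓  (o4,f6,a3)→signed(a3,f6) ✓  (o5,f1,a4)→signed(a4,f1) ✗  (o5,f3,a5)→signed(a5,f3) ✓
Counterexamples (restrictor triples failing the scope): 1.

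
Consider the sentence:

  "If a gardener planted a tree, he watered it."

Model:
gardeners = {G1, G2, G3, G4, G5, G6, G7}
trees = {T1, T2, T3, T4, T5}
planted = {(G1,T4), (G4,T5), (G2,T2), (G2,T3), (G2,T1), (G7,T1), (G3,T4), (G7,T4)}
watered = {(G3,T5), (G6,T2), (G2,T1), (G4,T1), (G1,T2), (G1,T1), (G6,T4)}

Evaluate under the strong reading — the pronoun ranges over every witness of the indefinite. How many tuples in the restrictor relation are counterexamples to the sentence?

7

"it" takes "a tree" as antecedent — a donkey pronoun bound across the clause boundary.
Strong reading: for every (g,t) with planted(g,t), watered(g,t).
Restrictor pairs: (G1,T4) ✗  (G2,T1) ✓  (G2,T2) ✗  (G2,T3) ✗  (G3,T4) ✗  (G4,T5) ✗  (G7,T1) ✗  (G7,T4) ✗
Counterexamples (restrictor pairs failing the scope): 7.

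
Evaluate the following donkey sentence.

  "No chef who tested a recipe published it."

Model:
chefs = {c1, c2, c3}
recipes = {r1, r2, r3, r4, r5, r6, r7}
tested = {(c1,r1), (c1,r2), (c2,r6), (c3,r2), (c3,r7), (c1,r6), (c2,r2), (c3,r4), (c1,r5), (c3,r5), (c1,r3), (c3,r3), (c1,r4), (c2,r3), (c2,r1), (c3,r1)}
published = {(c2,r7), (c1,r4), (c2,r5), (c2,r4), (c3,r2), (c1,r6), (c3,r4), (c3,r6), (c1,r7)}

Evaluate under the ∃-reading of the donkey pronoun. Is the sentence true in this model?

"it" takes "a recipe" as antecedent — a donkey pronoun bound across the clause boundary.
Truth condition: for no (c,r) with tested(c,r) does published(c,r) hold.
Restrictor pairs — does the scope hold? (c1,r1):fails  (c1,r2):fails  (c1,r3):fails  (c1,r4):holds  (c1,r5):fails  (c1,r6):holds  (c2,r1):fails  (c2,r2):fails  (c2,r3):fails  (c2,r6):fails  (c3,r1):fails  (c3,r2):holds  (c3,r3):fails  (c3,r4):holds  (c3,r5):fails  (c3,r7):fails
Scope holds for 4 pair(s), so the sentence is false.

False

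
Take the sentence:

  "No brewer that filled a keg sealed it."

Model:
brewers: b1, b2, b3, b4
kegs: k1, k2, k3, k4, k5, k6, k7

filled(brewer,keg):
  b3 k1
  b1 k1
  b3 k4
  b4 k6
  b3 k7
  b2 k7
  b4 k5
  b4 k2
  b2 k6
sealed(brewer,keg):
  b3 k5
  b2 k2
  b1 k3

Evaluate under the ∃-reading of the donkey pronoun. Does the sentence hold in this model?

"it" takes "a keg" as antecedent — a donkey pronoun bound across the clause boundary.
Truth condition: for no (b,k) with filled(b,k) does sealed(b,k) hold.
Restrictor pairs — does the scope hold? (b1,k1):fails  (b2,k6):fails  (b2,k7):fails  (b3,k1):fails  (b3,k4):fails  (b3,k7):fails  (b4,k2):fails  (b4,k5):fails  (b4,k6):fails
Scope holds for no restrictor pair, so the sentence is true.

True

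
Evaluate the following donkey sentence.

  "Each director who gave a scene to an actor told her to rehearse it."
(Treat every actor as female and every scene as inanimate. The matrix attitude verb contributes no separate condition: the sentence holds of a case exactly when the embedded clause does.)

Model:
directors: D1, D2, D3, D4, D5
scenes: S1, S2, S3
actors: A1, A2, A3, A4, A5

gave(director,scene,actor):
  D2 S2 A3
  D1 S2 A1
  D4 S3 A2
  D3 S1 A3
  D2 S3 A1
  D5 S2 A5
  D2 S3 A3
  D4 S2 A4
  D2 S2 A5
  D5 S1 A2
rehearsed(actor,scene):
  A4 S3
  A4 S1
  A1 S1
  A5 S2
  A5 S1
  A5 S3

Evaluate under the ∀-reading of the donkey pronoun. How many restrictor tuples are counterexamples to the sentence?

"her" takes "an actor" as antecedent and "it" takes "a scene"; both are donkey pronouns co-varying with the restrictor.
Strong reading: for every (d,s,a) with gave(d,s,a), rehearsed(a,s).
Restrictor triples: (D1,S2,A1)→rehearsed(A1,S2) ✗  (D2,S2,A3)→rehearsed(A3,S2) ✗  (D2,S2,A5)→rehearsed(A5,S2) ✓  (D2,S3,A1)→rehearsed(A1,S3) ✗  (D2,S3,A3)→rehearsed(A3,S3) ✗  (D3,S1,A3)→rehearsed(A3,S1) ✗  (D4,S2,A4)→rehearsed(A4,S2) ✗  (D4,S3,A2)→rehearsed(A2,S3) ✗  (D5,S1,A2)→rehearsed(A2,S1) ✗  (D5,S2,A5)→rehearsed(A5,S2) ✓
Counterexamples (restrictor triples failing the scope): 8.

8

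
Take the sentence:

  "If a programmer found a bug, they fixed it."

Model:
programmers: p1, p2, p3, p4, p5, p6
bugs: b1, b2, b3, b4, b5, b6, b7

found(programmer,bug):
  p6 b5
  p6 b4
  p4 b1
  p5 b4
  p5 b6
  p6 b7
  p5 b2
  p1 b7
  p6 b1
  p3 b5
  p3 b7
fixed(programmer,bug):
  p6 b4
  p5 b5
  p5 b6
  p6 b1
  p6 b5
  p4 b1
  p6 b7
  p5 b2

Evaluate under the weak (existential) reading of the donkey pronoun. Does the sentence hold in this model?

False

"it" takes "a bug" as antecedent — a donkey pronoun bound across the clause boundary.
Weak reading: every programmer p with some found-bug has at least one found-bug b such that fixed(p,b).
Per programmer: p1:✗  p3:✗  p4:✓  p5:✓  p6:✓
p1 has no witness among its found-bugs.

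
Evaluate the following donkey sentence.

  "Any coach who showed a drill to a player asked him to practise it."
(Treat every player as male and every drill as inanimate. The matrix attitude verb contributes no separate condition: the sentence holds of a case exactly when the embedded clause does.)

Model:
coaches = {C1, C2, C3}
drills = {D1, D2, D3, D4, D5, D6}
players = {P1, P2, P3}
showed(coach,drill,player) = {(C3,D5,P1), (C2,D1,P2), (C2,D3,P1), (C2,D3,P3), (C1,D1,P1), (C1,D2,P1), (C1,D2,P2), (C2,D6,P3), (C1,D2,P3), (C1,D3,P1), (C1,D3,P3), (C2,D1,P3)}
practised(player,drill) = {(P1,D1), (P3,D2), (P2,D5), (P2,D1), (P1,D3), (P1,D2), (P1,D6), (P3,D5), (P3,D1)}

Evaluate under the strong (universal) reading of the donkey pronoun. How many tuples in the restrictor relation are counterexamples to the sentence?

"him" takes "a player" as antecedent and "it" takes "a drill"; both are donkey pronouns co-varying with the restrictor.
Strong reading: for every (c,d,p) with showed(c,d,p), practised(p,d).
Restrictor triples: (C1,D1,P1)→practised(P1,D1) ✓  (C1,D2,P1)→practised(P1,D2) ✓  (C1,D2,P2)→practised(P2,D2) ✗  (C1,D2,P3)→practised(P3,D2) ✓  (C1,D3,P1)→practised(P1,D3) ✓  (C1,D3,P3)→practised(P3,D3) ✗  (C2,D1,P2)→practised(P2,D1) ✓  (C2,D1,P3)→practised(P3,D1) ✓  (C2,D3,P1)→practised(P1,D3) ✓  (C2,D3,P3)→practised(P3,D3) ✗  (C2,D6,P3)→practised(P3,D6) ✗  (C3,D5,P1)→practised(P1,D5) ✗
Counterexamples (restrictor triples failing the scope): 5.

5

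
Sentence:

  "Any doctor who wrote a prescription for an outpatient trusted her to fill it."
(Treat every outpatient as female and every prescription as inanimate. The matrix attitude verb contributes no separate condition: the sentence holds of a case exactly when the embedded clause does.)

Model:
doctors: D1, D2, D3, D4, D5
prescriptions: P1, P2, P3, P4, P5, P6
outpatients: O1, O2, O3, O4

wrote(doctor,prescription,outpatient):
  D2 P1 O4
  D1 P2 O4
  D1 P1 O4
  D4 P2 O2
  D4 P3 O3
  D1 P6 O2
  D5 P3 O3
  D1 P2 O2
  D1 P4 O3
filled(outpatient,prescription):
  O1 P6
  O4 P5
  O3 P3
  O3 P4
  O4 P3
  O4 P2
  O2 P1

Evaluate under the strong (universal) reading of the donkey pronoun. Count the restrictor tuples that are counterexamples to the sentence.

5

"her" takes "an outpatient" as antecedent and "it" takes "a prescription"; both are donkey pronouns co-varying with the restrictor.
Strong reading: for every (d,p,o) with wrote(d,p,o), filled(o,p).
Restrictor triples: (D1,P1,O4)→filled(O4,P1) ✗  (D1,P2,O2)→filled(O2,P2) ✗  (D1,P2,O4)→filled(O4,P2) ✓  (D1,P4,O3)→filled(O3,P4) ✓  (D1,P6,O2)→filled(O2,P6) ✗  (D2,P1,O4)→filled(O4,P1) ✗  (D4,P2,O2)→filled(O2,P2) ✗  (D4,P3,O3)→filled(O3,P3) ✓  (D5,P3,O3)→filled(O3,P3) ✓
Counterexamples (restrictor triples failing the scope): 5.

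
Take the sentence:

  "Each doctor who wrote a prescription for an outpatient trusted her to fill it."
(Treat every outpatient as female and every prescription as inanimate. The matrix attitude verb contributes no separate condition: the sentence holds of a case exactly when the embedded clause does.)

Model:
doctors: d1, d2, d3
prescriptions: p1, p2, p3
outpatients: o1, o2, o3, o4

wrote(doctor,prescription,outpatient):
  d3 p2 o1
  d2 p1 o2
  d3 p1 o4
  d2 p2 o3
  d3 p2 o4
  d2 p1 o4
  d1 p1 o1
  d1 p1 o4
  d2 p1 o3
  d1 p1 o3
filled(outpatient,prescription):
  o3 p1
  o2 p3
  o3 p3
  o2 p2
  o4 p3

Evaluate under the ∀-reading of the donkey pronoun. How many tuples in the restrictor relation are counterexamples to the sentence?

"her" takes "an outpatient" as antecedent and "it" takes "a prescription"; both are donkey pronouns co-varying with the restrictor.
Strong reading: for every (d,p,o) with wrote(d,p,o), filled(o,p).
Restrictor triples: (d1,p1,o1)→filled(o1,p1) ✗  (d1,p1,o3)→filled(o3,p1) ✓  (d1,p1,o4)→filled(o4,p1) ✗  (d2,p1,o2)→filled(o2,p1) ✗  (d2,p1,o3)→filled(o3,p1) ✓  (d2,p1,o4)→filled(o4,p1) ✗  (d2,p2,o3)→filled(o3,p2) ✗  (d3,p1,o4)→filled(o4,p1) ✗  (d3,p2,o1)→filled(o1,p2) ✗  (d3,p2,o4)→filled(o4,p2) ✗
Counterexamples (restrictor triples failing the scope): 8.

8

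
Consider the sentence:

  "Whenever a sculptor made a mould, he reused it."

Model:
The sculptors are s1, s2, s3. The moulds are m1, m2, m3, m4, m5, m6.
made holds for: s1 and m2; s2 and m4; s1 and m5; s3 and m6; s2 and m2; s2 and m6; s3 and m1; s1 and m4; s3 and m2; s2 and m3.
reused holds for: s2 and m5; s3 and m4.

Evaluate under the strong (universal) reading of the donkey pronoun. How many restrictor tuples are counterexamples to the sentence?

"it" takes "a mould" as antecedent — a donkey pronoun bound across the clause boundary.
Strong reading: for every (s,m) with made(s,m), reused(s,m).
Restrictor pairs: (s1,m2) ✗  (s1,m4) ✗  (s1,m5) ✗  (s2,m2) ✗  (s2,m3) ✗  (s2,m4) ✗  (s2,m6) ✗  (s3,m1) ✗  (s3,m2) ✗  (s3,m6) ✗
Counterexamples (restrictor pairs failing the scope): 10.

10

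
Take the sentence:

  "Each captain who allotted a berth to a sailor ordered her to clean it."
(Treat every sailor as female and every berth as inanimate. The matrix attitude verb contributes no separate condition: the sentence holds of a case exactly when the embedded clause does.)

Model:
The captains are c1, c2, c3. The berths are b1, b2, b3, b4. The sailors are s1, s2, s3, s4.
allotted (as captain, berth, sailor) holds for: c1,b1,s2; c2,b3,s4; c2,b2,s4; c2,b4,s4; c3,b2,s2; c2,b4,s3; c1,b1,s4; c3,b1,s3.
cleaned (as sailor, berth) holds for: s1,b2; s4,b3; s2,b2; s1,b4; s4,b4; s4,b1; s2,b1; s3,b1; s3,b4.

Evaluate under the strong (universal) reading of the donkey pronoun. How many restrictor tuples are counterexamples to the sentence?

"her" takes "a sailor" as antecedent and "it" takes "a berth"; both are donkey pronouns co-varying with the restrictor.
Strong reading: for every (c,b,s) with allotted(c,b,s), cleaned(s,b).
Restrictor triples: (c1,b1,s2)→cleaned(s2,b1) ✓  (c1,b1,s4)→cleaned(s4,b1) ✓  (c2,b2,s4)→cleaned(s4,b2) ✗  (c2,b3,s4)→cleaned(s4,b3) ✓  (c2,b4,s3)→cleaned(s3,b4) ✓  (c2,b4,s4)→cleaned(s4,b4) ✓  (c3,b1,s3)→cleaned(s3,b1) ✓  (c3,b2,s2)→cleaned(s2,b2) ✓
Counterexamples (restrictor triples failing the scope): 1.

1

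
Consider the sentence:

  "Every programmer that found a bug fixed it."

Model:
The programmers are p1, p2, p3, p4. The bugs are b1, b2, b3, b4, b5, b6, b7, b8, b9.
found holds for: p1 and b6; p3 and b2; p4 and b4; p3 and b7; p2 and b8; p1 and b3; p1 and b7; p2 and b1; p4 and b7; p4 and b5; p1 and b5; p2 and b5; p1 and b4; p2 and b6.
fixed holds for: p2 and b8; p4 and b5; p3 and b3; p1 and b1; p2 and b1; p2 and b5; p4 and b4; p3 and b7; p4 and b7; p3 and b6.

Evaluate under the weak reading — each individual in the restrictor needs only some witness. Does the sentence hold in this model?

"it" takes "a bug" as antecedent — a donkey pronoun bound across the clause boundary.
Weak reading: every programmer p with some found-bug has at least one found-bug b such that fixed(p,b).
Per programmer: p1:✗  p2:✓  p3:✓  p4:✓
p1 has no witness among its found-bugs.

False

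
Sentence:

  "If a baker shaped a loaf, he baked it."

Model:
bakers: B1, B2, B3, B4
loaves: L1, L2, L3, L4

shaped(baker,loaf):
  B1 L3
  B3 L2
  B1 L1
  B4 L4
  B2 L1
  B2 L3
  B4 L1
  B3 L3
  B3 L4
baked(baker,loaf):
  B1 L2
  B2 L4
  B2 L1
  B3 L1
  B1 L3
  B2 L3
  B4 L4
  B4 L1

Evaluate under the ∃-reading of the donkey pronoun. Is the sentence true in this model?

False

"it" takes "a loaf" as antecedent — a donkey pronoun bound across the clause boundary.
Weak reading: every baker b with some shaped-loaf has at least one shaped-loaf l such that baked(b,l).
Per baker: B1:✓  B2:✓  B3:✗  B4:✓
B3 has no witness among its shaped-loaves.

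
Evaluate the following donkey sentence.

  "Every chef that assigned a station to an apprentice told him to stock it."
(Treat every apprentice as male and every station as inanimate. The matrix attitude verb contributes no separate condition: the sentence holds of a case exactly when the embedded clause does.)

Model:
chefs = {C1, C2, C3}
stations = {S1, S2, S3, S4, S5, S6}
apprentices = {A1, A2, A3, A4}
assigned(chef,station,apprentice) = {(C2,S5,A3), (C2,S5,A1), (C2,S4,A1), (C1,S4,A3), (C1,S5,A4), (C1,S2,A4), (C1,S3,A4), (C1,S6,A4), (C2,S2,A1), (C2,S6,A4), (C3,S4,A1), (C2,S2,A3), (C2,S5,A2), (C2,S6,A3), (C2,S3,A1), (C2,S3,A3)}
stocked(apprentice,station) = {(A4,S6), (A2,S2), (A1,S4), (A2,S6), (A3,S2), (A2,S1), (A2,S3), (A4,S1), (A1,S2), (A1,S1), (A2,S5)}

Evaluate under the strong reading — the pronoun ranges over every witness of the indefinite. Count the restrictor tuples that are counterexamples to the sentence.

"him" takes "an apprentice" as antecedent and "it" takes "a station"; both are donkey pronouns co-varying with the restrictor.
Strong reading: for every (c,s,a) with assigned(c,s,a), stocked(a,s).
Restrictor triples: (C1,S2,A4)→stocked(A4,S2) ✗  (C1,S3,A4)→stocked(A4,S3) ✗  (C1,S4,A3)→stocked(A3,S4) ✗  (C1,S5,A4)→stocked(A4,S5) ✗  (C1,S6,A4)→stocked(A4,S6) ✓  (C2,S2,A1)→stocked(A1,S2) ✓  (C2,S2,A3)→stocked(A3,S2) ✓  (C2,S3,A1)→stocked(A1,S3) ✗  (C2,S3,A3)→stocked(A3,S3) ✗  (C2,S4,A1)→stocked(A1,S4) ✓  (C2,S5,A1)→stocked(A1,S5) ✗  (C2,S5,A2)→stocked(A2,S5) ✓  (C2,S5,A3)→stocked(A3,S5) ✗  (C2,S6,A3)→stocked(A3,S6) ✗  (C2,S6,A4)→stocked(A4,S6) ✓  (C3,S4,A1)→stocked(A1,S4) ✓
Counterexamples (restrictor triples failing the scope): 9.

9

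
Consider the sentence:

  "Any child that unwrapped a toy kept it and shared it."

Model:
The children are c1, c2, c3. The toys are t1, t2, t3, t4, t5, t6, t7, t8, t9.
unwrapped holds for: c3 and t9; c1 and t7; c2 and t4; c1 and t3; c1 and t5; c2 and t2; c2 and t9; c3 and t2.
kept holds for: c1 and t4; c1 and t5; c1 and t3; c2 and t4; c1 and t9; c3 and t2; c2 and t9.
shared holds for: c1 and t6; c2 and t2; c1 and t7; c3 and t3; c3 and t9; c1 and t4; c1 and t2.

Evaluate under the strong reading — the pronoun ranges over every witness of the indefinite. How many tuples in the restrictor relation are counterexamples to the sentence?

"it" takes "a toy" as antecedent — a donkey pronoun bound across the clause boundary.
Strong reading: for every (c,t) with unwrapped(c,t), kept(c,t) ∧ shared(c,t).
Restrictor pairs: (c1,t3) ✗  (c1,t5) ✗  (c1,t7) ✗  (c2,t2) ✗  (c2,t4) ✗  (c2,t9) ✗  (c3,t2) ✗  (c3,t9) ✗
Counterexamples (restrictor pairs failing the scope): 8.

8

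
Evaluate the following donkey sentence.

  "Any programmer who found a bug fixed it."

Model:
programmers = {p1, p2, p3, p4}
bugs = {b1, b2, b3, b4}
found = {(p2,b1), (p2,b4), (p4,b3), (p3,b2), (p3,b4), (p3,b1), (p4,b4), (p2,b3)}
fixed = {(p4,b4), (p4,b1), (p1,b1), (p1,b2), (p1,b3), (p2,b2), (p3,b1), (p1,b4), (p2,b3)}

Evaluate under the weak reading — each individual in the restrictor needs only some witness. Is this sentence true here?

"it" takes "a bug" as antecedent — a donkey pronoun bound across the clause boundary.
Weak reading: every programmer p with some found-bug has at least one found-bug b such that fixed(p,b).
Per programmer: p2:✓  p3:✓  p4:✓
Every programmer in the restrictor has a witness.

True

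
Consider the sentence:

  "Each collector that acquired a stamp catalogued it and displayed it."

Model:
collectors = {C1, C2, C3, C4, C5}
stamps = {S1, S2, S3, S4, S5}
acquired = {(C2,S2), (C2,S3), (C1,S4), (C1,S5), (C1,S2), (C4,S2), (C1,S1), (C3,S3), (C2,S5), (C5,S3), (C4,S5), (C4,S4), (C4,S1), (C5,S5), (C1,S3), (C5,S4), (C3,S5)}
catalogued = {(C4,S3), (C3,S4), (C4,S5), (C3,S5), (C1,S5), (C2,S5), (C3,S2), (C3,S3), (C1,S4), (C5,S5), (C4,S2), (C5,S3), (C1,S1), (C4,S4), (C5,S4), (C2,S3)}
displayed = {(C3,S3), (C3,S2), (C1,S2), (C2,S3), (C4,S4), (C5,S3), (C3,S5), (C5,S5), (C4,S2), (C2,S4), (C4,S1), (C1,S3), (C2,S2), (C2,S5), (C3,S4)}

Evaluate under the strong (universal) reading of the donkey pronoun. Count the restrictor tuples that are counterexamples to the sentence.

9

"it" takes "a stamp" as antecedent — a donkey pronoun bound across the clause boundary.
Strong reading: for every (c,s) with acquired(c,s), catalogued(c,s) ∧ displayed(c,s).
Restrictor pairs: (C1,S1) ✗  (C1,S2) ✗  (C1,S3) ✗  (C1,S4) ✗  (C1,S5) ✗  (C2,S2) ✗  (C2,S3) ✓  (C2,S5) ✓  (C3,S3) ✓  (C3,S5) ✓  (C4,S1) ✗  (C4,S2) ✓  (C4,S4) ✓  (C4,S5) ✗  (C5,S3) ✓  (C5,S4) ✗  (C5,S5) ✓
Counterexamples (restrictor pairs failing the scope): 9.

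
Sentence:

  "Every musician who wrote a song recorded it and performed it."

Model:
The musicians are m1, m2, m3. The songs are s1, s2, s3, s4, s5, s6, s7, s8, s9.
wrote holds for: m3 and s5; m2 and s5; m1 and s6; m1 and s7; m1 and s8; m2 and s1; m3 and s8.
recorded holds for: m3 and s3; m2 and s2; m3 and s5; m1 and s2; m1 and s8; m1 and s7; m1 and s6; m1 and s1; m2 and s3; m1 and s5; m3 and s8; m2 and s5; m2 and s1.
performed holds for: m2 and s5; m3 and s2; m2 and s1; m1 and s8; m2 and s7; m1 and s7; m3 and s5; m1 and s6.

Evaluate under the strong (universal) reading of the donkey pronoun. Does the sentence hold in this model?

"it" takes "a song" as antecedent — a donkey pronoun bound across the clause boundary.
Strong reading: for every (m,s) with wrote(m,s), recorded(m,s) ∧ performed(m,s).
Restrictor pairs: (m1,s6) ✓  (m1,s7) ✓  (m1,s8) ✓  (m2,s1) ✓  (m2,s5) ✓  (m3,s5) ✓  (m3,s8) ✗
Counterexample: (m3,s8) is in wrote but fails the scope.

False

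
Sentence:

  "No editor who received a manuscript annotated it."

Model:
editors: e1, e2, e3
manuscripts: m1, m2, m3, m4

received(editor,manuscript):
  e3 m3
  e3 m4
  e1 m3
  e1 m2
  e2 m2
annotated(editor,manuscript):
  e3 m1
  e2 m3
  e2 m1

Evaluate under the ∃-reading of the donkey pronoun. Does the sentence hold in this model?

"it" takes "a manuscript" as antecedent — a donkey pronoun bound across the clause boundary.
Truth condition: for no (e,m) with received(e,m) does annotated(e,m) hold.
Restrictor pairs — does the scope hold? (e1,m2):fails  (e1,m3):fails  (e2,m2):fails  (e3,m3):fails  (e3,m4):fails
Scope holds for no restrictor pair, so the sentence is true.

True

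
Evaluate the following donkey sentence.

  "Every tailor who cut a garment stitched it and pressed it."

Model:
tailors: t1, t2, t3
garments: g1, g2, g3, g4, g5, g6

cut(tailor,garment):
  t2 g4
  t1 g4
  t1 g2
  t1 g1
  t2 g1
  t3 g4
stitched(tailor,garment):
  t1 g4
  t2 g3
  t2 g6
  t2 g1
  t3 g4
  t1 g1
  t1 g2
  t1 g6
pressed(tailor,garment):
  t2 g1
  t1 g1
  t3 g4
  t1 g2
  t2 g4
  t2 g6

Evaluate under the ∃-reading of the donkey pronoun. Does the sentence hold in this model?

"it" takes "a garment" as antecedent — a donkey pronoun bound across the clause boundary.
Weak reading: every tailor t with some cut-garment has at least one cut-garment g such that stitched(t,g) ∧ pressed(t,g).
Per tailor: t1:✓  t2:✓  t3:✓
Every tailor in the restrictor has a witness.

True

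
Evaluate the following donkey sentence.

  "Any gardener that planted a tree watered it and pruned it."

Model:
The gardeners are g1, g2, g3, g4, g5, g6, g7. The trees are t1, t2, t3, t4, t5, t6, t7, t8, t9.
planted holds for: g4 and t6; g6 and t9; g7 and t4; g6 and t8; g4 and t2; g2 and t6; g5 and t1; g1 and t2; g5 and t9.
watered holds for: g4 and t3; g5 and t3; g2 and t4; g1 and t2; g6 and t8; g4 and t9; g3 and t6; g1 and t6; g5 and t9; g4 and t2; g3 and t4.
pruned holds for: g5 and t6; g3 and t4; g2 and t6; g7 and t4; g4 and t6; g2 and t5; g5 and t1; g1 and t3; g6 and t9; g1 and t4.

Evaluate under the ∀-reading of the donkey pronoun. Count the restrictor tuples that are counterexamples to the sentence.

9

"it" takes "a tree" as antecedent — a donkey pronoun bound across the clause boundary.
Strong reading: for every (g,t) with planted(g,t), watered(g,t) ∧ pruned(g,t).
Restrictor pairs: (g1,t2) ✗  (g2,t6) ✗  (g4,t2) ✗  (g4,t6) ✗  (g5,t1) ✗  (g5,t9) ✗  (g6,t8) ✗  (g6,t9) ✗  (g7,t4) ✗
Counterexamples (restrictor pairs failing the scope): 9.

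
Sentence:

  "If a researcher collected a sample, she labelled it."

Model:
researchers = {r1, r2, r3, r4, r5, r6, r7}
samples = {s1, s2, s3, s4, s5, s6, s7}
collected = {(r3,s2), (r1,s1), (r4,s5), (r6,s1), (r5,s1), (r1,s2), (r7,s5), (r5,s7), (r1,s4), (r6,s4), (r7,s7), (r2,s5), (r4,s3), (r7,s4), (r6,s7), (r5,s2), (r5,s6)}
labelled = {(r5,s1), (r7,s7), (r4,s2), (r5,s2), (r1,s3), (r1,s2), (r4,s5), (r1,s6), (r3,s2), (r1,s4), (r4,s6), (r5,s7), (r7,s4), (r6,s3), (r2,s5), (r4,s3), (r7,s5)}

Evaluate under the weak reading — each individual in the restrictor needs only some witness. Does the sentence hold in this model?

"it" takes "a sample" as antecedent — a donkey pronoun bound across the clause boundary.
Weak reading: every researcher r with some collected-sample has at least one collected-sample s such that labelled(r,s).
Per researcher: r1:✓  r2:✓  r3:✓  r4:✓  r5:✓  r6:✗  r7:✓
r6 has no witness among its collected-samples.

False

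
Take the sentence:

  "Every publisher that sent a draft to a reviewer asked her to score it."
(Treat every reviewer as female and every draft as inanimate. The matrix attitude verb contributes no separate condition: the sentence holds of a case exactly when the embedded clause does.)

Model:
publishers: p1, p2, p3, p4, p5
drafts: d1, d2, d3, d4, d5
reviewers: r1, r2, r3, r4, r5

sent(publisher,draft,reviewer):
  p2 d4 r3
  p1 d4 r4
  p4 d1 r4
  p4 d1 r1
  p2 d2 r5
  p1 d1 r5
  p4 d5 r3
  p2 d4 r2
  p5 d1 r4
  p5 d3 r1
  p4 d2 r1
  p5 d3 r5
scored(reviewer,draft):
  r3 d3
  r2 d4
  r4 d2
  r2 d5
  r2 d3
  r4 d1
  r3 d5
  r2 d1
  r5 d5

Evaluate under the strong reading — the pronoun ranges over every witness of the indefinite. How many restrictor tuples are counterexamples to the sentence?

"her" takes "a reviewer" as antecedent and "it" takes "a draft"; both are donkey pronouns co-varying with the restrictor.
Strong reading: for every (p,d,r) with sent(p,d,r), scored(r,d).
Restrictor triples: (p1,d1,r5)→scored(r5,d1) ✗  (p1,d4,r4)→scored(r4,d4) ✗  (p2,d2,r5)→scored(r5,d2) ✗  (p2,d4,r2)→scored(r2,d4) ✓  (p2,d4,r3)→scored(r3,d4) ✗  (p4,d1,r1)→scored(r1,d1) ✗  (p4,d1,r4)→scored(r4,d1) ✓  (p4,d2,r1)→scored(r1,d2) ✗  (p4,d5,r3)→scored(r3,d5) ✓  (p5,d1,r4)→scored(r4,d1) ✓  (p5,d3,r1)→scored(r1,d3) ✗  (p5,d3,r5)→scored(r5,d3) ✗
Counterexamples (restrictor triples failing the scope): 8.

8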